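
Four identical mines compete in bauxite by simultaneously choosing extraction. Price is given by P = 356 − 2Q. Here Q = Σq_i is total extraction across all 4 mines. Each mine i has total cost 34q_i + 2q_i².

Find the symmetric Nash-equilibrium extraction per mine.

A representative mine's profit is π_i = q_i(356 − 2Q) − 34q_i − 2q_i², with Q = q_i + Σ_{j≠i} q_j.
First-order condition: 322 − 8q_i − 2Σ_{j≠i} q_j = 0.
Imposing symmetry (q_j = q for all j) turns Σ_{j≠i} q_j into 3q, so 322 = 14q and q = 23.

23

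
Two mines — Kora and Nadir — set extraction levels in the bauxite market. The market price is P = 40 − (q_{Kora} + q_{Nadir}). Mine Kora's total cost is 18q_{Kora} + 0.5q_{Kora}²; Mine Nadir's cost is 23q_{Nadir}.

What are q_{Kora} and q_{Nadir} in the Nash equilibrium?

5.4, 5.8

Mine Kora's profit: π = q_{Kora}(40 − (q_{Kora} + q_{Nadir})) − 18q_{Kora} − 0.5q_{Kora}².
∂π/∂q_{Kora} = 22 − 3q_{Kora} − q_{Nadir} = 0, so q_{Kora} = 22/3 − (1/3)q_{Nadir}.
For Nadir: ∂π/∂q_{Nadir} = 17 − 2q_{Nadir} − q_{Kora} = 0 ⇒ q_{Nadir} = 8.5 − 0.5q_{Kora}.
Substituting the second reaction function into the first: q_{Kora} = 22/3 − (1/3)(8.5 − 0.5q_{Kora}), which gives (5/6)q_{Kora} = 4.5 ⇒ q_{Kora} = 5.4.
Then q_{Nadir} = 8.5 − 0.5·5.4 = 5.8.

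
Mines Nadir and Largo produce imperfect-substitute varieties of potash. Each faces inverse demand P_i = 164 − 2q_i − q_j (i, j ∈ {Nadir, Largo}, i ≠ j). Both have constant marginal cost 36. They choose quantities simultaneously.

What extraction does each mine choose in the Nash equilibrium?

25.6

Mine Nadir's profit: π = q_{Nadir}(164 − 2q_{Nadir} − q_{Largo}) − 36q_{Nadir}.
∂π/∂q_{Nadir} = 128 − 4q_{Nadir} − q_{Largo} = 0 ⇒ q_{Nadir} = 32 − 0.25q_{Largo}.
Setting q_{Nadir} = q_{Largo} in the reaction function: q_{Nadir} = 32 − 0.25q_{Nadir}, so q_{Nadir} = 32 / 1.25 = 25.6.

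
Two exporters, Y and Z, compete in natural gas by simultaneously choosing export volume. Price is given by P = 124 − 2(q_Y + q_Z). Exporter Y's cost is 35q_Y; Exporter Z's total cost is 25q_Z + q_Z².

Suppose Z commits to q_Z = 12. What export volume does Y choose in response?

Exporter Y's profit: π = q_Y(124 − 2(q_Y + q_Z)) − 35q_Y.
∂π/∂q_Y = 89 − 4q_Y − 2q_Z = 0, so q_Y = 22.25 − 0.5q_Z.
At q_Z = 12: q_Y = 22.25 − 0.5·12 = 16.25.

16.25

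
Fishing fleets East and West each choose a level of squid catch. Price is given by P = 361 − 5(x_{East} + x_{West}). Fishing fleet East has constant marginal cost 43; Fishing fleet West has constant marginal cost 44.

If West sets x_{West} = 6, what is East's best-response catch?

28.8

Fishing fleet East's profit: π = x_{East}(361 − 5(x_{East} + x_{West})) − 43x_{East}.
∂π/∂x_{East} = 318 − 10x_{East} − 5x_{West} = 0, so x_{East} = 31.8 − 0.5x_{West}.
At x_{West} = 6: x_{East} = 31.8 − 0.5·6 = 28.8.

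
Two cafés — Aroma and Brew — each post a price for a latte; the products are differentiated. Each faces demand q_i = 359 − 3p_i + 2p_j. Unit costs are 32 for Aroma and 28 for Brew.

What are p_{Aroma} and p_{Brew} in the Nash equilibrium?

113, 111.5

Aroma's profit: π = (p_{Aroma} − 32)(359 − 3p_{Aroma} + 2p_{Brew}).
∂π/∂p_{Aroma} = 455 − 6p_{Aroma} + 2p_{Brew} = 0 ⇒ p_{Aroma} = 455/6 + (1/3)p_{Brew}.
Similarly p_{Brew} = 443/6 + (1/3)p_{Aroma}.
Plugging p_{Brew} into Aroma's best response: p_{Aroma} = 455/6 + (1/3)(443/6 + (1/3)p_{Aroma}) ⇒ (8/9)p_{Aroma} = 904/9, so p_{Aroma} = 113.
Then p_{Brew} = 443/6 + (1/3)·113 = 111.5.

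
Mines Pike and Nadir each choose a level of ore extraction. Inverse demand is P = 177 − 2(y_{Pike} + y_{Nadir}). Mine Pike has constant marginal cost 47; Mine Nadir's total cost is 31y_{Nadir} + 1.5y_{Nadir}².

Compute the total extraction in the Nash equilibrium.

39.25

Mine Pike's profit: π = y_{Pike}(177 − 2(y_{Pike} + y_{Nadir})) − 47y_{Pike}.
∂π/∂y_{Pike} = 130 − 4y_{Pike} − 2y_{Nadir} = 0, so y_{Pike} = 32.5 − 0.5y_{Nadir}.
For Nadir: ∂π/∂y_{Nadir} = 146 − 7y_{Nadir} − 2y_{Pike} = 0 ⇒ y_{Nadir} = 146/7 − (2/7)y_{Pike}.
Substituting the second reaction function into the first: y_{Pike} = 32.5 − 0.5(146/7 − (2/7)y_{Pike}), which gives (6/7)y_{Pike} = 309/14 ⇒ y_{Pike} = 25.75.
Then y_{Nadir} = 146/7 − (2/7)·25.75 = 13.5.
Total extraction: 25.75 + 13.5 = 39.25.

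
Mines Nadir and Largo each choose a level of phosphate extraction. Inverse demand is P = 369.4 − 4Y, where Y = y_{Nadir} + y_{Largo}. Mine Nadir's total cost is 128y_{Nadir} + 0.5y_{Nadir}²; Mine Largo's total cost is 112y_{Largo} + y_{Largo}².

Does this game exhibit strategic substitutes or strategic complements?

strategic substitutes

Mine Nadir's profit: π = y_{Nadir}(369.4 − 4(y_{Nadir} + y_{Largo})) − 128y_{Nadir} − 0.5y_{Nadir}².
∂π/∂y_{Nadir} = 241.4 − 9y_{Nadir} − 4y_{Largo} = 0, so y_{Nadir} = 1207/45 − (4/9)y_{Largo}.
The best-response slope dy_{Nadir}/dy_{Largo} = −4/9 < 0: the reaction function is downward-sloping, so the choices are strategic substitutes.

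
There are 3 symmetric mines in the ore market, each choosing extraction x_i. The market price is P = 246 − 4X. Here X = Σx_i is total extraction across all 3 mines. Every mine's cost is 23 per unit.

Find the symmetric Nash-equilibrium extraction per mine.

A representative mine's profit is π_i = x_i(246 − 4X) − 23x_i, with X = x_i + Σ_{j≠i} x_j.
First-order condition: 223 − 8x_i − 4Σ_{j≠i} x_j = 0.
With identical mines, set every x_j = x: then 223 − 8x − 8x = 0, i.e. x = 223/16 = 13.9375.

13.9375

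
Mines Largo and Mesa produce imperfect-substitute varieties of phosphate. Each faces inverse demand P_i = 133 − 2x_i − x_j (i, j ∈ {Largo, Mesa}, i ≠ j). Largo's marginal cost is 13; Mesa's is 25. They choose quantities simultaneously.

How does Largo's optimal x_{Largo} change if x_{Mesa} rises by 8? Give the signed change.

-2

Mine Largo's profit: π = x_{Largo}(133 − 2x_{Largo} − x_{Mesa}) − 13x_{Largo}.
∂π/∂x_{Largo} = 120 − 4x_{Largo} − x_{Mesa} = 0 ⇒ x_{Largo} = 30 − 0.25x_{Mesa}.
The reaction-function slope is −0.25, so an 8-unit rise in x_{Mesa} moves x_{Largo} by −0.25 × 8 = −2. Largo's best response falls — the actions are strategic substitutes.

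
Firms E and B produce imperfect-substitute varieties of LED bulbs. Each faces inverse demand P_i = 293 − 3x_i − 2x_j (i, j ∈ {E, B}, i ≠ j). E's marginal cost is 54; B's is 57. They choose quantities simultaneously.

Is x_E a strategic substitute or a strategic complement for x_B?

Firm E's profit: π = x_E(293 − 3x_E − 2x_B) − 54x_E.
∂π/∂x_E = 239 − 6x_E − 2x_B = 0 ⇒ x_E = 239/6 − (1/3)x_B.
The best-response slope dx_E/dx_B = −1/3 < 0: the reaction function is downward-sloping, so the choices are strategic substitutes.

strategic substitutes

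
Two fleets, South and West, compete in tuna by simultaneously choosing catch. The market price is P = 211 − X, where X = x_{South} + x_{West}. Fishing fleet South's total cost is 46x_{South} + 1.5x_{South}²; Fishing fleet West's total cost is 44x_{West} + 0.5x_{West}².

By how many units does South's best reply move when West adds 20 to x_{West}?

Fishing fleet South's profit: π = x_{South}(211 − (x_{South} + x_{West})) − 46x_{South} − 1.5x_{South}².
∂π/∂x_{South} = 165 − 5x_{South} − x_{West} = 0, so x_{South} = 33 − 0.2x_{West}.
The reaction-function slope is −0.2, so a 20-unit rise in x_{West} moves x_{South} by −0.2 × 20 = −4. South's best response falls — the actions are strategic substitutes.

-4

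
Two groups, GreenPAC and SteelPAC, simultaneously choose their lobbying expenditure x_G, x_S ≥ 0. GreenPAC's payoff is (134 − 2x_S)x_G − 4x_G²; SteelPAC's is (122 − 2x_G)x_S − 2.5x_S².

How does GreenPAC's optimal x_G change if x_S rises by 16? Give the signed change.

-4

Expanding GreenPAC's payoff: 134x_G − 2x_Sx_G − 4x_G².
∂π/∂x_G = 134 − 2x_S − 8x_G = 0, so x_G = 16.75 − 0.25x_S.
The reaction-function slope is −0.25, so a 16-unit rise in x_S moves x_G by −0.25 × 16 = −4. GreenPAC's best response falls — the actions are strategic substitutes.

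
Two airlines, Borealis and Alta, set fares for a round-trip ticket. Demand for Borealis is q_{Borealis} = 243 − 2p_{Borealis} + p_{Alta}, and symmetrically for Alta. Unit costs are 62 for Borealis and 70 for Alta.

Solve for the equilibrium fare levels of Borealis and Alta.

123.4, 126.6

Borealis's profit: π = (p_{Borealis} − 62)(243 − 2p_{Borealis} + p_{Alta}).
∂π/∂p_{Borealis} = 367 − 4p_{Borealis} + p_{Alta} = 0 ⇒ p_{Borealis} = 91.75 + 0.25p_{Alta}.
Similarly p_{Alta} = 95.75 + 0.25p_{Borealis}.
Substituting the second reaction function into the first: p_{Borealis} = 91.75 + 0.25(95.75 + 0.25p_{Borealis}), which gives 0.9375p_{Borealis} = 115.6875 ⇒ p_{Borealis} = 123.4.
Then p_{Alta} = 95.75 + 0.25·123.4 = 126.6.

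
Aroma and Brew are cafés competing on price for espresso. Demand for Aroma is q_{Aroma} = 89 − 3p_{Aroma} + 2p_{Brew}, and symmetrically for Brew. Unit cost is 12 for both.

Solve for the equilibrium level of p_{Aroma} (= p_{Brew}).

31.25

Aroma's profit: π = (p_{Aroma} − 12)(89 − 3p_{Aroma} + 2p_{Brew}).
∂π/∂p_{Aroma} = 125 − 6p_{Aroma} + 2p_{Brew} = 0 ⇒ p_{Aroma} = 125/6 + (1/3)p_{Brew}.
By symmetry p_{Brew} = p_{Aroma}; substituting into the reaction function, (2/3)p_{Aroma} = 125/6 and p_{Aroma} = 31.25.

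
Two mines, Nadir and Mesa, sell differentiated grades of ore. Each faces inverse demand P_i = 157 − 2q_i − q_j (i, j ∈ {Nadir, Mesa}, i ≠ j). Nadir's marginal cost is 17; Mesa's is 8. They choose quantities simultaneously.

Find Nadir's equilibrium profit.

1501.52

Mine Nadir's profit: π = q_{Nadir}(157 − 2q_{Nadir} − q_{Mesa}) − 17q_{Nadir}.
∂π/∂q_{Nadir} = 140 − 4q_{Nadir} − q_{Mesa} = 0 ⇒ q_{Nadir} = 35 − 0.25q_{Mesa}.
Similarly q_{Mesa} = 37.25 − 0.25q_{Nadir}.
Substituting the second reaction function into the first: q_{Nadir} = 35 − 0.25(37.25 − 0.25q_{Nadir}), which gives 0.9375q_{Nadir} = 25.6875 ⇒ q_{Nadir} = 27.4.
Then q_{Mesa} = 37.25 − 0.25·27.4 = 30.4.
P_{Nadir} = 157 − 2·27.4 − 30.4 = 71.8.
Profit = (71.8 − 17)·27.4 = 1501.52.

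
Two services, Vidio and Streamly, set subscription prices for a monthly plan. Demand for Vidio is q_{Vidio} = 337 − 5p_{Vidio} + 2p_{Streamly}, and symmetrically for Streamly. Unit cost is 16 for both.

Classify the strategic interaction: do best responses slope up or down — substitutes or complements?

strategic complements

Vidio's profit: π = (p_{Vidio} − 16)(337 − 5p_{Vidio} + 2p_{Streamly}).
∂π/∂p_{Vidio} = 417 − 10p_{Vidio} + 2p_{Streamly} = 0 ⇒ p_{Vidio} = 41.7 + 0.2p_{Streamly}.
The best-response slope dp_{Vidio}/dp_{Streamly} = 0.2 > 0: the reaction function is upward-sloping, so the choices are strategic complements.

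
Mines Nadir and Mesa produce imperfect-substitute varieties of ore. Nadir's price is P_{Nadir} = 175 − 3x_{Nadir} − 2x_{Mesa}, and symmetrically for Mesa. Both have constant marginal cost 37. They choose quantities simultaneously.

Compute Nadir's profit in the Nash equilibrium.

Mine Nadir's profit: π = x_{Nadir}(175 − 3x_{Nadir} − 2x_{Mesa}) − 37x_{Nadir}.
∂π/∂x_{Nadir} = 138 − 6x_{Nadir} − 2x_{Mesa} = 0 ⇒ x_{Nadir} = 23 − (1/3)x_{Mesa}.
By symmetry x_{Mesa} = x_{Nadir}; substituting into the reaction function, (4/3)x_{Nadir} = 23 and x_{Nadir} = 17.25.
P_{Nadir} = 175 − 3·17.25 − 2·17.25 = 88.75.
Profit = (88.75 − 37)·17.25 = 892.6875.

892.6875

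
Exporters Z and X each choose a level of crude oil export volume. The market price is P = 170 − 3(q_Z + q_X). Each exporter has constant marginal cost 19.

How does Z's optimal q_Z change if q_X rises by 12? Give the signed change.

Exporter Z's profit: π = q_Z(170 − 3(q_Z + q_X)) − 19q_Z.
∂π/∂q_Z = 151 − 6q_Z − 3q_X = 0, so q_Z = 151/6 − 0.5q_X.
The reaction-function slope is −0.5, so a 12-unit rise in q_X moves q_Z by −0.5 × 12 = −6. Z's best response falls — the actions are strategic substitutes.

-6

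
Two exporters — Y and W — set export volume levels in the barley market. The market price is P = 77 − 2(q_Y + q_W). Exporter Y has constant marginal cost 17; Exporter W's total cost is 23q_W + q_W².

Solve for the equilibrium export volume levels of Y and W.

Exporter Y's profit: π = q_Y(77 − 2(q_Y + q_W)) − 17q_Y.
∂π/∂q_Y = 60 − 4q_Y − 2q_W = 0, so q_Y = 15 − 0.5q_W.
For W: ∂π/∂q_W = 54 − 6q_W − 2q_Y = 0 ⇒ q_W = 9 − (1/3)q_Y.
Plugging q_W into Y's best response: q_Y = 15 − 0.5(9 − (1/3)q_Y) ⇒ (5/6)q_Y = 10.5, so q_Y = 12.6.
Then q_W = 9 − (1/3)·12.6 = 4.8.

12.6, 4.8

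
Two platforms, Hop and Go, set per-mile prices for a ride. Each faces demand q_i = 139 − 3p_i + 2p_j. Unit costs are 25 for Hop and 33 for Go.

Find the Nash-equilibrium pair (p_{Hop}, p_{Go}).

Hop's profit: π = (p_{Hop} − 25)(139 − 3p_{Hop} + 2p_{Go}).
∂π/∂p_{Hop} = 214 − 6p_{Hop} + 2p_{Go} = 0 ⇒ p_{Hop} = 107/3 + (1/3)p_{Go}.
Similarly p_{Go} = 119/3 + (1/3)p_{Hop}.
Substituting the second reaction function into the first: p_{Hop} = 107/3 + (1/3)(119/3 + (1/3)p_{Hop}), which gives (8/9)p_{Hop} = 440/9 ⇒ p_{Hop} = 55.
Then p_{Go} = 119/3 + (1/3)·55 = 58.

55, 58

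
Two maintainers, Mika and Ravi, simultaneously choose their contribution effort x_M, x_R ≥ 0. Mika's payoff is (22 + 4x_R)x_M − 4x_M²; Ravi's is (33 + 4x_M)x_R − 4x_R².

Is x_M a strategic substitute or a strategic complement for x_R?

Expanding Mika's payoff: 22x_M + 4x_Rx_M − 4x_M².
∂π/∂x_M = 22 + 4x_R − 8x_M = 0, so x_M = 2.75 + 0.5x_R.
The best-response slope dx_M/dx_R = 0.5 > 0: the reaction function is upward-sloping, so the choices are strategic complements.

strategic complements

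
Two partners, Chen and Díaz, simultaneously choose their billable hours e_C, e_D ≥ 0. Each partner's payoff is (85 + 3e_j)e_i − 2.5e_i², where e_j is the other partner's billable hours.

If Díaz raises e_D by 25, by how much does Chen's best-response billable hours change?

15

Chen's payoff is (85 + 3e_D)e_C − 2.5e_C².
∂π/∂e_C = 85 + 3e_D − 5e_C = 0, so e_C = 17 + 0.6e_D.
The reaction-function slope is 0.6, so a 25-unit rise in e_D moves e_C by 0.6 × 25 = 15. Chen's best response rises — the actions are strategic complements.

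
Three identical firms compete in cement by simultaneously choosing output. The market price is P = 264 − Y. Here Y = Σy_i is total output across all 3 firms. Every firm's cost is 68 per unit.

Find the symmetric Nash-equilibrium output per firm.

49

A representative firm's profit is π_i = y_i(264 − Y) − 68y_i, with Y = y_i + Σ_{j≠i} y_j.
First-order condition: 196 − 2y_i − Σ_{j≠i} y_j = 0.
Imposing symmetry (y_j = y for all j) turns Σ_{j≠i} y_j into 2y, so 196 = 4y and y = 49.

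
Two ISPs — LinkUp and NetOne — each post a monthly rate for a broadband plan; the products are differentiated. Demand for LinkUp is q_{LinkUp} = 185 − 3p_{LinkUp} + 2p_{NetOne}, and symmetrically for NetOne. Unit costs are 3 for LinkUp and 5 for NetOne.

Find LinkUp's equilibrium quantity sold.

137.625

LinkUp's profit: π = (p_{LinkUp} − 3)(185 − 3p_{LinkUp} + 2p_{NetOne}).
∂π/∂p_{LinkUp} = 194 − 6p_{LinkUp} + 2p_{NetOne} = 0 ⇒ p_{LinkUp} = 97/3 + (1/3)p_{NetOne}.
Similarly p_{NetOne} = 100/3 + (1/3)p_{LinkUp}.
Substituting the second reaction function into the first: p_{LinkUp} = 97/3 + (1/3)(100/3 + (1/3)p_{LinkUp}), which gives (8/9)p_{LinkUp} = 391/9 ⇒ p_{LinkUp} = 48.875.
Then p_{NetOne} = 100/3 + (1/3)·48.875 = 49.625.
q_{LinkUp} = 185 − 3·48.875 + 2·49.625 = 137.625.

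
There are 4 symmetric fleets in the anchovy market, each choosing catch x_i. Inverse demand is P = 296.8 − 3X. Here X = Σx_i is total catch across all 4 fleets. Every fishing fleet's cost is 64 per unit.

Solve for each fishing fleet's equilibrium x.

15.52

A representative fishing fleet's profit is π_i = x_i(296.8 − 3X) − 64x_i, with X = x_i + Σ_{j≠i} x_j.
First-order condition: 232.8 − 6x_i − 3Σ_{j≠i} x_j = 0.
Imposing symmetry (x_j = x for all j) turns Σ_{j≠i} x_j into 3x, so 232.8 = 15x and x = 15.52.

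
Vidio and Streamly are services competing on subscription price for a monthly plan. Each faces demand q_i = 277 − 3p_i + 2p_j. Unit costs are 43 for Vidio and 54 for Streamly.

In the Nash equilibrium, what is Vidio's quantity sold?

181.6875

Vidio's profit: π = (p_{Vidio} − 43)(277 − 3p_{Vidio} + 2p_{Streamly}).
∂π/∂p_{Vidio} = 406 − 6p_{Vidio} + 2p_{Streamly} = 0 ⇒ p_{Vidio} = 203/3 + (1/3)p_{Streamly}.
Similarly p_{Streamly} = 439/6 + (1/3)p_{Vidio}.
Plugging p_{Streamly} into Vidio's best response: p_{Vidio} = 203/3 + (1/3)(439/6 + (1/3)p_{Vidio}) ⇒ (8/9)p_{Vidio} = 1657/18, so p_{Vidio} = 103.5625.
Then p_{Streamly} = 439/6 + (1/3)·103.5625 = 107.6875.
q_{Vidio} = 277 − 3·103.5625 + 2·107.6875 = 181.6875.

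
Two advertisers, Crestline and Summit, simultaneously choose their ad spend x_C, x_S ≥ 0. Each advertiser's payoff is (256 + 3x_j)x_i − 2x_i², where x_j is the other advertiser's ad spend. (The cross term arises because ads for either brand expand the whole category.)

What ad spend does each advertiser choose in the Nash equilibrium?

256

Crestline's payoff is (256 + 3x_S)x_C − 2x_C².
∂π/∂x_C = 256 + 3x_S − 4x_C = 0, so x_C = 64 + 0.75x_S.
Setting x_C = x_S in the reaction function: x_C = 64 + 0.75x_C, so x_C = 64 / 0.25 = 256.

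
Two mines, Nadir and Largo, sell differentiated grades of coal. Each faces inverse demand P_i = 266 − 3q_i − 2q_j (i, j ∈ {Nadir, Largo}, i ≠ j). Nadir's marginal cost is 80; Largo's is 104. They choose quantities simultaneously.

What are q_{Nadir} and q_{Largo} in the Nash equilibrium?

Mine Nadir's profit: π = q_{Nadir}(266 − 3q_{Nadir} − 2q_{Largo}) − 80q_{Nadir}.
∂π/∂q_{Nadir} = 186 − 6q_{Nadir} − 2q_{Largo} = 0 ⇒ q_{Nadir} = 31 − (1/3)q_{Largo}.
Similarly q_{Largo} = 27 − (1/3)q_{Nadir}.
Substituting the second reaction function into the first: q_{Nadir} = 31 − (1/3)(27 − (1/3)q_{Nadir}), which gives (8/9)q_{Nadir} = 22 ⇒ q_{Nadir} = 24.75.
Then q_{Largo} = 27 − (1/3)·24.75 = 18.75.

24.75, 18.75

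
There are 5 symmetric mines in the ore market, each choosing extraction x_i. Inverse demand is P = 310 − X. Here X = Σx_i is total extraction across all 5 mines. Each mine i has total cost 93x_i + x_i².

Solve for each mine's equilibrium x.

27.125

A representative mine's profit is π_i = x_i(310 − X) − 93x_i − x_i², with X = x_i + Σ_{j≠i} x_j.
First-order condition: 217 − 4x_i − Σ_{j≠i} x_j = 0.
With identical mines, set every x_j = x: then 217 − 4x − 4x = 0, i.e. x = 217/8 = 27.125.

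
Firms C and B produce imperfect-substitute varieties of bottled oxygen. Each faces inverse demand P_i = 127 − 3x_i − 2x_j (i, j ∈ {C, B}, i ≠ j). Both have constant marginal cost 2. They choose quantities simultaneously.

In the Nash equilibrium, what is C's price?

Firm C's profit: π = x_C(127 − 3x_C − 2x_B) − 2x_C.
∂π/∂x_C = 125 − 6x_C − 2x_B = 0 ⇒ x_C = 125/6 − (1/3)x_B.
The game is symmetric, so in equilibrium x_B = x_C: the reaction function gives (4/3)x_C = 125/6, hence x_C = 15.625.
P_C = 127 − 3·15.625 − 2·15.625 = 48.875.

48.875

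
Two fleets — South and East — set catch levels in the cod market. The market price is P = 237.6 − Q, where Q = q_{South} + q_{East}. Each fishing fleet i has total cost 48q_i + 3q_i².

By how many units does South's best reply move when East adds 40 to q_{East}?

-5

Fishing fleet South's profit: π = q_{South}(237.6 − (q_{South} + q_{East})) − 48q_{South} − 3q_{South}².
∂π/∂q_{South} = 189.6 − 8q_{South} − q_{East} = 0, so q_{South} = 23.7 − 0.125q_{East}.
The reaction-function slope is −0.125, so a 40-unit rise in q_{East} moves q_{South} by −0.125 × 40 = −5. South's best response falls — the actions are strategic substitutes.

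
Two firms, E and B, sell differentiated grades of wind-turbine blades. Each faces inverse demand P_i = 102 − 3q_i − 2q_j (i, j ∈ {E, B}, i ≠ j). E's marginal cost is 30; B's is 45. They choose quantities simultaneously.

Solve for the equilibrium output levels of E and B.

9.9375, 6.1875

Firm E's profit: π = q_E(102 − 3q_E − 2q_B) − 30q_E.
∂π/∂q_E = 72 − 6q_E − 2q_B = 0 ⇒ q_E = 12 − (1/3)q_B.
Similarly q_B = 9.5 − (1/3)q_E.
Substituting the second reaction function into the first: q_E = 12 − (1/3)(9.5 − (1/3)q_E), which gives (8/9)q_E = 53/6 ⇒ q_E = 9.9375.
Then q_B = 9.5 − (1/3)·9.9375 = 6.1875.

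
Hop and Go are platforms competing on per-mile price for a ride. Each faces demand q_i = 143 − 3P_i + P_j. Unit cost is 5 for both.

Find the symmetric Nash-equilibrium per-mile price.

31.6

Hop's profit: π = (P_{Hop} − 5)(143 − 3P_{Hop} + P_{Go}).
∂π/∂P_{Hop} = 158 − 6P_{Hop} + P_{Go} = 0 ⇒ P_{Hop} = 79/3 + (1/6)P_{Go}.
The game is symmetric, so in equilibrium P_{Go} = P_{Hop}: the reaction function gives (5/6)P_{Hop} = 79/3, hence P_{Hop} = 31.6.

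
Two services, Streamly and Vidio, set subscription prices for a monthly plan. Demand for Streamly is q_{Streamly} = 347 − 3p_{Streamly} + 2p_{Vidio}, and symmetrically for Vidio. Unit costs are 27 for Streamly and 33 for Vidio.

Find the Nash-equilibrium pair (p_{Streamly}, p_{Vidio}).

Streamly's profit: π = (p_{Streamly} − 27)(347 − 3p_{Streamly} + 2p_{Vidio}).
∂π/∂p_{Streamly} = 428 − 6p_{Streamly} + 2p_{Vidio} = 0 ⇒ p_{Streamly} = 214/3 + (1/3)p_{Vidio}.
Similarly p_{Vidio} = 223/3 + (1/3)p_{Streamly}.
Solving the two reaction functions simultaneously: (1 − (1/3)(1/3))p_{Streamly} = 214/3 + (1/3)·(223/3), so (8/9)p_{Streamly} = 865/9 and p_{Streamly} = 108.125.
Then p_{Vidio} = 223/3 + (1/3)·108.125 = 110.375.

108.125, 110.375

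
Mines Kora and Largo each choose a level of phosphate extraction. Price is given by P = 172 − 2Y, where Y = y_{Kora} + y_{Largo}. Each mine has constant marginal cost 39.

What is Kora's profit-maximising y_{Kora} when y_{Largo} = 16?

25.25

Mine Kora's profit: π = y_{Kora}(172 − 2(y_{Kora} + y_{Largo})) − 39y_{Kora}.
∂π/∂y_{Kora} = 133 − 4y_{Kora} − 2y_{Largo} = 0, so y_{Kora} = 33.25 − 0.5y_{Largo}.
At y_{Largo} = 16: y_{Kora} = 33.25 − 0.5·16 = 25.25.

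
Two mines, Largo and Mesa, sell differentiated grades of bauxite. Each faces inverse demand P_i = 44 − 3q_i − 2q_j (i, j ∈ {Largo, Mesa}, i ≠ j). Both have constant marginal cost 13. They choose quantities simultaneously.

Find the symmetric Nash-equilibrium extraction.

Mine Largo's profit: π = q_{Largo}(44 − 3q_{Largo} − 2q_{Mesa}) − 13q_{Largo}.
∂π/∂q_{Largo} = 31 − 6q_{Largo} − 2q_{Mesa} = 0 ⇒ q_{Largo} = 31/6 − (1/3)q_{Mesa}.
The game is symmetric, so in equilibrium q_{Mesa} = q_{Largo}: the reaction function gives (4/3)q_{Largo} = 31/6, hence q_{Largo} = 3.875.

3.875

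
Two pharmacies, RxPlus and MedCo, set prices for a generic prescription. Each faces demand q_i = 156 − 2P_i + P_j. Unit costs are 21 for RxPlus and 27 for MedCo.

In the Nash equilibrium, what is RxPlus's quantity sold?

91.6

RxPlus's profit: π = (P_{RxPlus} − 21)(156 − 2P_{RxPlus} + P_{MedCo}).
∂π/∂P_{RxPlus} = 198 − 4P_{RxPlus} + P_{MedCo} = 0 ⇒ P_{RxPlus} = 49.5 + 0.25P_{MedCo}.
Similarly P_{MedCo} = 52.5 + 0.25P_{RxPlus}.
Substituting the second reaction function into the first: P_{RxPlus} = 49.5 + 0.25(52.5 + 0.25P_{RxPlus}), which gives 0.9375P_{RxPlus} = 62.625 ⇒ P_{RxPlus} = 66.8.
Then P_{MedCo} = 52.5 + 0.25·66.8 = 69.2.
q_{RxPlus} = 156 − 2·66.8 + 69.2 = 91.6.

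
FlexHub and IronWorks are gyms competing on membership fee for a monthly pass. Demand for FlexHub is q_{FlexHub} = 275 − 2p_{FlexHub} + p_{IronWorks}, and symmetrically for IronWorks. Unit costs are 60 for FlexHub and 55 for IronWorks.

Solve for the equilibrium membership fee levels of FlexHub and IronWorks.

FlexHub's profit: π = (p_{FlexHub} − 60)(275 − 2p_{FlexHub} + p_{IronWorks}).
∂π/∂p_{FlexHub} = 395 − 4p_{FlexHub} + p_{IronWorks} = 0 ⇒ p_{FlexHub} = 98.75 + 0.25p_{IronWorks}.
Similarly p_{IronWorks} = 96.25 + 0.25p_{FlexHub}.
Substituting the second reaction function into the first: p_{FlexHub} = 98.75 + 0.25(96.25 + 0.25p_{FlexHub}), which gives 0.9375p_{FlexHub} = 122.8125 ⇒ p_{FlexHub} = 131.
Then p_{IronWorks} = 96.25 + 0.25·131 = 129.

131, 129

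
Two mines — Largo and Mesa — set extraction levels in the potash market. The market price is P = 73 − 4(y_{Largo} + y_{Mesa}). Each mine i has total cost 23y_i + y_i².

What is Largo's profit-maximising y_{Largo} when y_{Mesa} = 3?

3.8

Mine Largo's profit: π = y_{Largo}(73 − 4(y_{Largo} + y_{Mesa})) − 23y_{Largo} − y_{Largo}².
∂π/∂y_{Largo} = 50 − 10y_{Largo} − 4y_{Mesa} = 0, so y_{Largo} = 5 − 0.4y_{Mesa}.
At y_{Mesa} = 3: y_{Largo} = 5 − 0.4·3 = 3.8.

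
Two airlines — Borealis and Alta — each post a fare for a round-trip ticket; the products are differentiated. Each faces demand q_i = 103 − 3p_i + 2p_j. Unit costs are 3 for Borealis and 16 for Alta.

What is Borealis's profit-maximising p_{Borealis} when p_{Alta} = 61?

39

Borealis's profit: π = (p_{Borealis} − 3)(103 − 3p_{Borealis} + 2p_{Alta}).
∂π/∂p_{Borealis} = 112 − 6p_{Borealis} + 2p_{Alta} = 0 ⇒ p_{Borealis} = 56/3 + (1/3)p_{Alta}.
At p_{Alta} = 61: p_{Borealis} = 56/3 + (1/3)·61 = 39.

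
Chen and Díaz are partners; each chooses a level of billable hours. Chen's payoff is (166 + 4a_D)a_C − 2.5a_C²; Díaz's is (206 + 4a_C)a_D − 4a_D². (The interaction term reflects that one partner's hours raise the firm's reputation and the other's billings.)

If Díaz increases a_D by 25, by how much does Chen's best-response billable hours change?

Expanding Chen's payoff: 166a_C + 4a_Da_C − 2.5a_C².
∂π/∂a_C = 166 + 4a_D − 5a_C = 0, so a_C = 33.2 + 0.8a_D.
The reaction-function slope is 0.8, so a 25-unit rise in a_D moves a_C by 0.8 × 25 = 20. Chen's best response rises — the actions are strategic complements.

20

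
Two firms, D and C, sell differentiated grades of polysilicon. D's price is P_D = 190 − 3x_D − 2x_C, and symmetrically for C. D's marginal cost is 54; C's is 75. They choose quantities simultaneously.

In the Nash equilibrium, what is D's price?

Firm D's profit: π = x_D(190 − 3x_D − 2x_C) − 54x_D.
∂π/∂x_D = 136 − 6x_D − 2x_C = 0 ⇒ x_D = 68/3 − (1/3)x_C.
Similarly x_C = 115/6 − (1/3)x_D.
Solving the two reaction functions simultaneously: (1 − (−1/3)(−1/3))x_D = 68/3 − (1/3)·(115/6), so (8/9)x_D = 293/18 and x_D = 18.3125.
Then x_C = 115/6 − (1/3)·18.3125 = 13.0625.
P_D = 190 − 3·18.3125 − 2·13.0625 = 108.9375.

108.9375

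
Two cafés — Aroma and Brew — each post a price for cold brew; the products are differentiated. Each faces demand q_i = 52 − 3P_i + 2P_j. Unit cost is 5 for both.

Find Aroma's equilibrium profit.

Aroma's profit: π = (P_{Aroma} − 5)(52 − 3P_{Aroma} + 2P_{Brew}).
∂π/∂P_{Aroma} = 67 − 6P_{Aroma} + 2P_{Brew} = 0 ⇒ P_{Aroma} = 67/6 + (1/3)P_{Brew}.
By symmetry P_{Brew} = P_{Aroma}; substituting into the reaction function, (2/3)P_{Aroma} = 67/6 and P_{Aroma} = 16.75.
q_{Aroma} = 52 − 3·16.75 + 2·16.75 = 35.25.
Profit = (16.75 − 5)·35.25 = 414.1875.

414.1875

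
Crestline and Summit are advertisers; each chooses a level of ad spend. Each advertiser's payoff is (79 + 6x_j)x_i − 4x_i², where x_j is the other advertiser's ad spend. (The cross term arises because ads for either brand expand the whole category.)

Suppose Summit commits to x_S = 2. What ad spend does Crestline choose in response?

Crestline's payoff is (79 + 6x_S)x_C − 4x_C².
∂π/∂x_C = 79 + 6x_S − 8x_C = 0, so x_C = 9.875 + 0.75x_S.
At x_S = 2: x_C = 9.875 + 0.75·2 = 11.375.

11.375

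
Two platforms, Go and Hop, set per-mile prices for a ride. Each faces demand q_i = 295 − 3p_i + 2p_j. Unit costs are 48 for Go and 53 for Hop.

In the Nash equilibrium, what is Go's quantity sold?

Go's profit: π = (p_{Go} − 48)(295 − 3p_{Go} + 2p_{Hop}).
∂π/∂p_{Go} = 439 − 6p_{Go} + 2p_{Hop} = 0 ⇒ p_{Go} = 439/6 + (1/3)p_{Hop}.
Similarly p_{Hop} = 227/3 + (1/3)p_{Go}.
Substituting the second reaction function into the first: p_{Go} = 439/6 + (1/3)(227/3 + (1/3)p_{Go}), which gives (8/9)p_{Go} = 1771/18 ⇒ p_{Go} = 110.6875.
Then p_{Hop} = 227/3 + (1/3)·110.6875 = 112.5625.
q_{Go} = 295 − 3·110.6875 + 2·112.5625 = 188.0625.

188.0625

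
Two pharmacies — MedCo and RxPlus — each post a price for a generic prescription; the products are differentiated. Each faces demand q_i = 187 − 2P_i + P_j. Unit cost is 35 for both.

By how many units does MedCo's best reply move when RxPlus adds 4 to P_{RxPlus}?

1

MedCo's profit: π = (P_{MedCo} − 35)(187 − 2P_{MedCo} + P_{RxPlus}).
∂π/∂P_{MedCo} = 257 − 4P_{MedCo} + P_{RxPlus} = 0 ⇒ P_{MedCo} = 64.25 + 0.25P_{RxPlus}.
The reaction-function slope is 0.25, so a 4-unit rise in P_{RxPlus} moves P_{MedCo} by 0.25 × 4 = 1. MedCo's best response rises — the actions are strategic complements.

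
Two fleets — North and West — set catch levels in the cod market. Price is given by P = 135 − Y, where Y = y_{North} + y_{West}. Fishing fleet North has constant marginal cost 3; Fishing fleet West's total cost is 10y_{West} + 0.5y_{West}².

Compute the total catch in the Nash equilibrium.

77.8

Fishing fleet North's profit: π = y_{North}(135 − (y_{North} + y_{West})) − 3y_{North}.
∂π/∂y_{North} = 132 − 2y_{North} − y_{West} = 0, so y_{North} = 66 − 0.5y_{West}.
For West: ∂π/∂y_{West} = 125 − 3y_{West} − y_{North} = 0 ⇒ y_{West} = 125/3 − (1/3)y_{North}.
Plugging y_{West} into North's best response: y_{North} = 66 − 0.5(125/3 − (1/3)y_{North}) ⇒ (5/6)y_{North} = 271/6, so y_{North} = 54.2.
Then y_{West} = 125/3 − (1/3)·54.2 = 23.6.
Total catch: 54.2 + 23.6 = 77.8.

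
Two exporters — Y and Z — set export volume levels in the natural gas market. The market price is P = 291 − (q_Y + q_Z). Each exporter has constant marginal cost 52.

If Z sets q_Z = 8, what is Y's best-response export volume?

Exporter Y's profit: π = q_Y(291 − (q_Y + q_Z)) − 52q_Y.
∂π/∂q_Y = 239 − 2q_Y − q_Z = 0, so q_Y = 119.5 − 0.5q_Z.
At q_Z = 8: q_Y = 119.5 − 0.5·8 = 115.5.

115.5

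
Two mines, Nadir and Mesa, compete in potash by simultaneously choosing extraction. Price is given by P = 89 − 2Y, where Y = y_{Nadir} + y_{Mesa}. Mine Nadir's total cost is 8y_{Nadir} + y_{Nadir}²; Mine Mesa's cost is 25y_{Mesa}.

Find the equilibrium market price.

47.2

Mine Nadir's profit: π = y_{Nadir}(89 − 2(y_{Nadir} + y_{Mesa})) − 8y_{Nadir} − y_{Nadir}².
∂π/∂y_{Nadir} = 81 − 6y_{Nadir} − 2y_{Mesa} = 0, so y_{Nadir} = 13.5 − (1/3)y_{Mesa}.
For Mesa: ∂π/∂y_{Mesa} = 64 − 4y_{Mesa} − 2y_{Nadir} = 0 ⇒ y_{Mesa} = 16 − 0.5y_{Nadir}.
Solving the two reaction functions simultaneously: (1 − (−1/3)(−0.5))y_{Nadir} = 13.5 − (1/3)·16, so (5/6)y_{Nadir} = 49/6 and y_{Nadir} = 9.8.
Then y_{Mesa} = 16 − 0.5·9.8 = 11.1.
Equilibrium price: P = 89 − 2·20.9 = 47.2.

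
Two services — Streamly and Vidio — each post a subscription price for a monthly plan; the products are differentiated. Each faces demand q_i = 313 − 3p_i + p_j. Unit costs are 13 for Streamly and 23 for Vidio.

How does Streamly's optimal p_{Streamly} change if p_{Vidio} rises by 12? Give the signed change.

2

Streamly's profit: π = (p_{Streamly} − 13)(313 − 3p_{Streamly} + p_{Vidio}).
∂π/∂p_{Streamly} = 352 − 6p_{Streamly} + p_{Vidio} = 0 ⇒ p_{Streamly} = 176/3 + (1/6)p_{Vidio}.
The reaction-function slope is 1/6, so a 12-unit rise in p_{Vidio} moves p_{Streamly} by 1/6 × 12 = 2. Streamly's best response rises — the actions are strategic complements.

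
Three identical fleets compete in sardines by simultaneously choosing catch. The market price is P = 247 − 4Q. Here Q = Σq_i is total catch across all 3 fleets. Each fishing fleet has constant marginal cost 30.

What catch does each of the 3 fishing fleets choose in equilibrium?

A representative fishing fleet's profit is π_i = q_i(247 − 4Q) − 30q_i, with Q = q_i + Σ_{j≠i} q_j.
First-order condition: 217 − 8q_i − 4Σ_{j≠i} q_j = 0.
In a symmetric equilibrium every fishing fleet chooses the same q, so Σ_{j≠i} q_j = 2q. The condition becomes 217 − 16q = 0, giving q = 217/16 = 13.5625.

13.5625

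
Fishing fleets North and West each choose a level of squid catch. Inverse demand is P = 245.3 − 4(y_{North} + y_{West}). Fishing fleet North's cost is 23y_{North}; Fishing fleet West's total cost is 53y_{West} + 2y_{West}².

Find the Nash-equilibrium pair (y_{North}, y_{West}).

Fishing fleet North's profit: π = y_{North}(245.3 − 4(y_{North} + y_{West})) − 23y_{North}.
∂π/∂y_{North} = 222.3 − 8y_{North} − 4y_{West} = 0, so y_{North} = 27.7875 − 0.5y_{West}.
For West: ∂π/∂y_{West} = 192.3 − 12y_{West} − 4y_{North} = 0 ⇒ y_{West} = 16.025 − (1/3)y_{North}.
Substituting the second reaction function into the first: y_{North} = 27.7875 − 0.5(16.025 − (1/3)y_{North}), which gives (5/6)y_{North} = 19.775 ⇒ y_{North} = 23.73.
Then y_{West} = 16.025 − (1/3)·23.73 = 8.115.

23.73, 8.115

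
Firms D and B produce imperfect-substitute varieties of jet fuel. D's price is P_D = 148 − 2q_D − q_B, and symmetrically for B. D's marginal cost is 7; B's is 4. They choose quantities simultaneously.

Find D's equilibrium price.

63

Firm D's profit: π = q_D(148 − 2q_D − q_B) − 7q_D.
∂π/∂q_D = 141 − 4q_D − q_B = 0 ⇒ q_D = 35.25 − 0.25q_B.
Similarly q_B = 36 − 0.25q_D.
Plugging q_B into D's best response: q_D = 35.25 − 0.25(36 − 0.25q_D) ⇒ 0.9375q_D = 26.25, so q_D = 28.
Then q_B = 36 − 0.25·28 = 29.
P_D = 148 − 2·28 − 29 = 63.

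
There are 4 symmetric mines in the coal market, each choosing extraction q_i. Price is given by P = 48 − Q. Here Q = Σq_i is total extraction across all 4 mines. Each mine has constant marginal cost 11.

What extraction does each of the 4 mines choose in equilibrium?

7.4

A representative mine's profit is π_i = q_i(48 − Q) − 11q_i, with Q = q_i + Σ_{j≠i} q_j.
First-order condition: 37 − 2q_i − Σ_{j≠i} q_j = 0.
With identical mines, set every q_j = q: then 37 − 2q − 3q = 0, i.e. q = 37/5 = 7.4.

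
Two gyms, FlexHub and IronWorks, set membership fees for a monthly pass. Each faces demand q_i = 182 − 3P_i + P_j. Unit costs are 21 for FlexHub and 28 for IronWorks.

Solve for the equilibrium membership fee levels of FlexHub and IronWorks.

FlexHub's profit: π = (P_{FlexHub} − 21)(182 − 3P_{FlexHub} + P_{IronWorks}).
∂π/∂P_{FlexHub} = 245 − 6P_{FlexHub} + P_{IronWorks} = 0 ⇒ P_{FlexHub} = 245/6 + (1/6)P_{IronWorks}.
Similarly P_{IronWorks} = 133/3 + (1/6)P_{FlexHub}.
Substituting the second reaction function into the first: P_{FlexHub} = 245/6 + (1/6)(133/3 + (1/6)P_{FlexHub}), which gives (35/36)P_{FlexHub} = 434/9 ⇒ P_{FlexHub} = 49.6.
Then P_{IronWorks} = 133/3 + (1/6)·49.6 = 52.6.

49.6, 52.6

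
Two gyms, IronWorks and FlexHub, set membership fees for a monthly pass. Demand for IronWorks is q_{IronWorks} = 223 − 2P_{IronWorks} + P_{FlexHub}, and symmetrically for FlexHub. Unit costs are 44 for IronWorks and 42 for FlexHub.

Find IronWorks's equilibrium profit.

7056.72

IronWorks's profit: π = (P_{IronWorks} − 44)(223 − 2P_{IronWorks} + P_{FlexHub}).
∂π/∂P_{IronWorks} = 311 − 4P_{IronWorks} + P_{FlexHub} = 0 ⇒ P_{IronWorks} = 77.75 + 0.25P_{FlexHub}.
Similarly P_{FlexHub} = 76.75 + 0.25P_{IronWorks}.
Substituting the second reaction function into the first: P_{IronWorks} = 77.75 + 0.25(76.75 + 0.25P_{IronWorks}), which gives 0.9375P_{IronWorks} = 96.9375 ⇒ P_{IronWorks} = 103.4.
Then P_{FlexHub} = 76.75 + 0.25·103.4 = 102.6.
q_{IronWorks} = 223 − 2·103.4 + 102.6 = 118.8.
Profit = (103.4 − 44)·118.8 = 7056.72.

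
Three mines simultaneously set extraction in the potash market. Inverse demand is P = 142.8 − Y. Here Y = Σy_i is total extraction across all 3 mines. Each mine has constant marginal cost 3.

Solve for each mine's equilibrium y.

34.95

A representative mine's profit is π_i = y_i(142.8 − Y) − 3y_i, with Y = y_i + Σ_{j≠i} y_j.
First-order condition: 139.8 − 2y_i − Σ_{j≠i} y_j = 0.
Imposing symmetry (y_j = y for all j) turns Σ_{j≠i} y_j into 2y, so 139.8 = 4y and y = 34.95.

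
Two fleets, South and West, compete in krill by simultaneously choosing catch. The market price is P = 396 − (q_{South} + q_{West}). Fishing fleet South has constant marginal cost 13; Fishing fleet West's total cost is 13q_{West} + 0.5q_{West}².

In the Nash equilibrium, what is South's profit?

Fishing fleet South's profit: π = q_{South}(396 − (q_{South} + q_{West})) − 13q_{South}.
∂π/∂q_{South} = 383 − 2q_{South} − q_{West} = 0, so q_{South} = 191.5 − 0.5q_{West}.
For West: ∂π/∂q_{West} = 383 − 3q_{West} − q_{South} = 0 ⇒ q_{West} = 383/3 − (1/3)q_{South}.
Plugging q_{West} into South's best response: q_{South} = 191.5 − 0.5(383/3 − (1/3)q_{South}) ⇒ (5/6)q_{South} = 383/3, so q_{South} = 153.2.
Then q_{West} = 383/3 − (1/3)·153.2 = 76.6.
Price P = 396 − 229.8 = 166.2.
South's profit: (166.2 − 13)·153.2 = 23470.24.

23470.24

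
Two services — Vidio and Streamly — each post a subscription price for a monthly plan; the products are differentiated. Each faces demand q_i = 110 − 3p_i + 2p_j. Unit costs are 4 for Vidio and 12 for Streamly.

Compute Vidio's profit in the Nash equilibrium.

2352

Vidio's profit: π = (p_{Vidio} − 4)(110 − 3p_{Vidio} + 2p_{Streamly}).
∂π/∂p_{Vidio} = 122 − 6p_{Vidio} + 2p_{Streamly} = 0 ⇒ p_{Vidio} = 61/3 + (1/3)p_{Streamly}.
Similarly p_{Streamly} = 73/3 + (1/3)p_{Vidio}.
Solving the two reaction functions simultaneously: (1 − (1/3)(1/3))p_{Vidio} = 61/3 + (1/3)·(73/3), so (8/9)p_{Vidio} = 256/9 and p_{Vidio} = 32.
Then p_{Streamly} = 73/3 + (1/3)·32 = 35.
q_{Vidio} = 110 − 3·32 + 2·35 = 84.
Profit = (32 − 4)·84 = 2352.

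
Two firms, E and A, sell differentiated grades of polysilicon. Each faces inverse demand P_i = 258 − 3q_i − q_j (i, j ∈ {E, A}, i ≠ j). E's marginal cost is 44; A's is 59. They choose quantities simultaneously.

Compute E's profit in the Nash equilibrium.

2883

Firm E's profit: π = q_E(258 − 3q_E − q_A) − 44q_E.
∂π/∂q_E = 214 − 6q_E − q_A = 0 ⇒ q_E = 107/3 − (1/6)q_A.
Similarly q_A = 199/6 − (1/6)q_E.
Substituting the second reaction function into the first: q_E = 107/3 − (1/6)(199/6 − (1/6)q_E), which gives (35/36)q_E = 1085/36 ⇒ q_E = 31.
Then q_A = 199/6 − (1/6)·31 = 28.
P_E = 258 − 3·31 − 28 = 137.
Profit = (137 − 44)·31 = 2883.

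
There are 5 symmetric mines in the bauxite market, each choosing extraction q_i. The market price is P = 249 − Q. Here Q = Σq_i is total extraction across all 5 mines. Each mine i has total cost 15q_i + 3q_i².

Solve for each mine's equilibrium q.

A representative mine's profit is π_i = q_i(249 − Q) − 15q_i − 3q_i², with Q = q_i + Σ_{j≠i} q_j.
First-order condition: 234 − 8q_i − Σ_{j≠i} q_j = 0.
Imposing symmetry (q_j = q for all j) turns Σ_{j≠i} q_j into 4q, so 234 = 12q and q = 19.5.

19.5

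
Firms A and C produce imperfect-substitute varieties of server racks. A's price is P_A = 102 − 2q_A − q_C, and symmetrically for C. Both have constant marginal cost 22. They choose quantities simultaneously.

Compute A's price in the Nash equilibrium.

Firm A's profit: π = q_A(102 − 2q_A − q_C) − 22q_A.
∂π/∂q_A = 80 − 4q_A − q_C = 0 ⇒ q_A = 20 − 0.25q_C.
Setting q_A = q_C in the reaction function: q_A = 20 − 0.25q_A, so q_A = 20 / 1.25 = 16.
P_A = 102 − 2·16 − 16 = 54.

54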